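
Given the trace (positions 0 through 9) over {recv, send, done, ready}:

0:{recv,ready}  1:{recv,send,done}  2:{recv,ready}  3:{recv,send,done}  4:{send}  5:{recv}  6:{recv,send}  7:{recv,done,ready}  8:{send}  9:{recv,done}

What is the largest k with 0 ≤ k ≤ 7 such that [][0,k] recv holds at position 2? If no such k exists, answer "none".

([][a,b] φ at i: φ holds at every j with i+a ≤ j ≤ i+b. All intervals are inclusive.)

recv must hold from j=2 onward; find where it first fails.
  j=2: holds
  j=3: holds
  j=4: fails
Holds on [2,3], so largest k = 1.

1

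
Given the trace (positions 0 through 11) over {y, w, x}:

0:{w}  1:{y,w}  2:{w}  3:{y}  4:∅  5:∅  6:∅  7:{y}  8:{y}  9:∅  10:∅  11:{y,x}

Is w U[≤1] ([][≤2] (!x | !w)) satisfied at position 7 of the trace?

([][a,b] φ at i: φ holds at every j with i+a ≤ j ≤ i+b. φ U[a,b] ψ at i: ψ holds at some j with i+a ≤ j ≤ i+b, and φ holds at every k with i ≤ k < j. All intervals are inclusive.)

True

Need some j in [7,8] with [][≤2] (!x | !w), and w at every k in [7,j-1].
  j=7: [][≤2] (!x | !w) holds; no prefix to check → satisfied.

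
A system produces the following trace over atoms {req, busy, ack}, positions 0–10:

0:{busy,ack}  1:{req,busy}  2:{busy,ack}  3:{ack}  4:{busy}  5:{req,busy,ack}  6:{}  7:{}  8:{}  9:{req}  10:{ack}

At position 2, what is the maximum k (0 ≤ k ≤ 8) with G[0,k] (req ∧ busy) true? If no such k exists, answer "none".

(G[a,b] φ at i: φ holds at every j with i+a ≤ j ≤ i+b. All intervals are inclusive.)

none

(req ∧ busy) must hold from j=2 onward; find where it first fails.
  j=2: fails → no k works.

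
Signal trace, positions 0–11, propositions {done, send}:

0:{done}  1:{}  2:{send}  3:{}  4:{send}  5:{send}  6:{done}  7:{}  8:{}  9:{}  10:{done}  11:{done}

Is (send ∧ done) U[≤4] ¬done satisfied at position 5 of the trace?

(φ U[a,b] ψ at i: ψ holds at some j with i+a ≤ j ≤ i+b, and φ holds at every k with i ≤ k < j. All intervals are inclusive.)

Yes

Need some j in [5,9] with ¬done, and (send ∧ done) at every k in [5,j-1].
  j=5: ¬done holds; no prefix to check → satisfied.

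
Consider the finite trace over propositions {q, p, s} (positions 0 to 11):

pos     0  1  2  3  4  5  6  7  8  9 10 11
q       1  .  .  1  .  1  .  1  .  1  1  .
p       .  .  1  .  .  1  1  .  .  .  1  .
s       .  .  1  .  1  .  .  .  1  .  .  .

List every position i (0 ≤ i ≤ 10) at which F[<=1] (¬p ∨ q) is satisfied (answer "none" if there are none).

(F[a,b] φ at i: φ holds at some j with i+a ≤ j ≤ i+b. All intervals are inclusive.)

0, 1, 2, 3, 4, 5, 6, 7, 8, 9, 10

Evaluate at each i in [0,10]:
  i=0: ✓ (witness j=0)
  i=1: ✓ (witness j=1)
  i=2: ✓ (witness j=3)
  i=3: ✓ (witness j=3)
  i=4: ✓ (witness j=4)
  i=5: ✓ (witness j=5)
  i=6: ✓ (witness j=7)
  i=7: ✓ (witness j=7)
  i=8: ✓ (witness j=8)
  i=9: ✓ (witness j=9)
  i=10: ✓ (witness j=10)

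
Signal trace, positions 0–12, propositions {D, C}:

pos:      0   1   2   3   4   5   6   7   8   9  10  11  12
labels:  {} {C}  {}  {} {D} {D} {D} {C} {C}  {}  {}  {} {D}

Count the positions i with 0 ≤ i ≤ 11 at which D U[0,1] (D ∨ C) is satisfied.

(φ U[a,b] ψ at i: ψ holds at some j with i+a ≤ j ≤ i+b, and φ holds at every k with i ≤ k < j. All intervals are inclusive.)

6

Evaluate at each i in [0,11]:
  i=0: ✗ (lhs fails at k=0 before rhs at j=1)
  i=1: ✓ (rhs at j=1)
  i=2: ✗ (no rhs in [2,3])
  i=3: ✗ (lhs fails at k=3 before rhs at j=4)
  i=4: ✓ (rhs at j=4)
  i=5: ✓ (rhs at j=5)
  i=6: ✓ (rhs at j=6)
  i=7: ✓ (rhs at j=7)
  i=8: ✓ (rhs at j=8)
  i=9: ✗ (no rhs in [9,10])
  i=10: ✗ (no rhs in [10,11])
  i=11: ✗ (lhs fails at k=11 before rhs at j=12)
Positions where it holds: {1, 4, 5, 6, 7, 8} → 6.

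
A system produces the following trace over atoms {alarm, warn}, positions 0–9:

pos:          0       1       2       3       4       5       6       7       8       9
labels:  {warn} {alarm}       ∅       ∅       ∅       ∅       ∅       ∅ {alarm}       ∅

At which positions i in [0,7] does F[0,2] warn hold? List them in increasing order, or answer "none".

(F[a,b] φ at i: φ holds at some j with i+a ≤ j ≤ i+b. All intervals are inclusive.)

Evaluate at each i in [0,7]:
  i=0: ✓ (witness j=0)
  i=1: ✗ (none in [1,3])
  i=2: ✗ (none in [2,4])
  i=3: ✗ (none in [3,5])
  i=4: ✗ (none in [4,6])
  i=5: ✗ (none in [5,7])
  i=6: ✗ (none in [6,8])
  i=7: ✗ (none in [7,9])

0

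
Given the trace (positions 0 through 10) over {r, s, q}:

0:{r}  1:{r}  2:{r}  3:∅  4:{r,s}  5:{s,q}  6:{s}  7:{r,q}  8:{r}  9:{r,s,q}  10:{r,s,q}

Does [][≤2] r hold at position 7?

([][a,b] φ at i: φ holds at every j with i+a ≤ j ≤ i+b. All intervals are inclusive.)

Check r at every j in [7,9]:
  j=7: true
  j=8: true
  j=9: true
All positions satisfy it → formula holds.

Yes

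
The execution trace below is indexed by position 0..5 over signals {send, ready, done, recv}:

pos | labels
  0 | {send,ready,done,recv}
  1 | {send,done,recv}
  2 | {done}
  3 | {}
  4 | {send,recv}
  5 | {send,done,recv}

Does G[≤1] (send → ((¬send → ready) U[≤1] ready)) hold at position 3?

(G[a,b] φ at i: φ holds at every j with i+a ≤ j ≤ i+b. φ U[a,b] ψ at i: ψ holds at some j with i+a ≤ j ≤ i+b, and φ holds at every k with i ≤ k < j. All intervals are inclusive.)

Does not hold

Check (send → ((¬send → ready) U[≤1] ready)) at every j in [3,4]:
  j=3: antecedent false → ✓
  j=4: antecedent true; consequent fails → ✗
Fails at j=4 → formula fails.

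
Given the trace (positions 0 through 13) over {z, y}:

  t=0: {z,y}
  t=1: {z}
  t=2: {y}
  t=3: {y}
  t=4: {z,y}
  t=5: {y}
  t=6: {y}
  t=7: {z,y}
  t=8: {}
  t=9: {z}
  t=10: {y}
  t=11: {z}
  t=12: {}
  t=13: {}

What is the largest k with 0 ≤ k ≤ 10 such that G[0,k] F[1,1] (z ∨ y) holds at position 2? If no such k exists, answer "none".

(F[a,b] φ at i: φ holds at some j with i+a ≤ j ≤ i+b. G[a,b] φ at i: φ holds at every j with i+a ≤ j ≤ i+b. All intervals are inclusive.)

F[1,1] (z ∨ y) must hold from j=2 onward; find where it first fails.
  j=2: holds
  j=3: holds
  j=4: holds
  j=5: holds
  j=6: holds
  j=7: fails
Holds on [2,6], so largest k = 4.

4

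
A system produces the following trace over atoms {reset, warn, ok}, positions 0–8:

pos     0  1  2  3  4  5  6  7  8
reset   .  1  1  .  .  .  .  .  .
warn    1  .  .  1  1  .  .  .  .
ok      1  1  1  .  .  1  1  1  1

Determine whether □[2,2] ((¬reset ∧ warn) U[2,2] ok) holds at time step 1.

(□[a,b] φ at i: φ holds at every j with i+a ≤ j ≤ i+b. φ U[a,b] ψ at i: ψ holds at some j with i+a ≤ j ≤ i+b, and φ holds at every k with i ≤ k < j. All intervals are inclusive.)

Yes

Check ((¬reset ∧ warn) U[2,2] ok) at every j in [3,3]:
  j=3: holds
All positions satisfy it → formula holds.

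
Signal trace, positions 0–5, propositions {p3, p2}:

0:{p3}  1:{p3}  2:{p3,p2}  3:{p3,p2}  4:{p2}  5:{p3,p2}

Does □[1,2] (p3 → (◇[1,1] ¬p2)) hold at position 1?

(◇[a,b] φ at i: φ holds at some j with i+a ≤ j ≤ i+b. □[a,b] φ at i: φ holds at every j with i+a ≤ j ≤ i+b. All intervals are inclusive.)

Does not hold

Check (p3 → (◇[1,1] ¬p2)) at every j in [2,3]:
  j=2: antecedent true; consequent fails (none in [3,3]) → ✗
  j=3: antecedent true; consequent fails (none in [4,4]) → ✗
Fails at j=2 → formula fails.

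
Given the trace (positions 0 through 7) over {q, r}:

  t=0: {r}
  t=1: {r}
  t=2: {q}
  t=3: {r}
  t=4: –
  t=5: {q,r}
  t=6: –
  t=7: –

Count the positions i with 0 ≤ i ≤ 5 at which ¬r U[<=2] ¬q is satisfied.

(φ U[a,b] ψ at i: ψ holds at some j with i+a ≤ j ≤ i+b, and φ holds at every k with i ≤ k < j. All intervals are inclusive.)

5

Evaluate at each i in [0,5]:
  i=0: ✓ (rhs at j=0)
  i=1: ✓ (rhs at j=1)
  i=2: ✓ (rhs at j=3; lhs holds on [2,2])
  i=3: ✓ (rhs at j=3)
  i=4: ✓ (rhs at j=4)
  i=5: ✗ (lhs fails at k=5 before rhs at j=6)
Positions where it holds: {0, 1, 2, 3, 4} → 5.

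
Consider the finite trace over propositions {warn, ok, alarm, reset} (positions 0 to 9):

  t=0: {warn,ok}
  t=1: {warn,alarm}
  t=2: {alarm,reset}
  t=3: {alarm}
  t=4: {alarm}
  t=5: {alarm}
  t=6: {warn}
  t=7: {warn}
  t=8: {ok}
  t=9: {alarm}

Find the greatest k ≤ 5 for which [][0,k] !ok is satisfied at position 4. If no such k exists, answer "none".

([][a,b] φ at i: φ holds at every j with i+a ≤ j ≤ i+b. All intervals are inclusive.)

!ok must hold from j=4 onward; find where it first fails.
  j=4: holds
  j=5: holds
  j=6: holds
  j=7: holds
  j=8: fails
Holds on [4,7], so largest k = 3.

3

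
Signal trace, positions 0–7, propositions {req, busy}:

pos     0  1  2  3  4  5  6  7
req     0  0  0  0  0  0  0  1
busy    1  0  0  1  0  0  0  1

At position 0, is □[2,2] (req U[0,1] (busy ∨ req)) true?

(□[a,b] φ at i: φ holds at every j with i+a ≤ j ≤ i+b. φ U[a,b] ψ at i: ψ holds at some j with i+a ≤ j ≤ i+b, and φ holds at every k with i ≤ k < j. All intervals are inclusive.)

No

Check (req U[0,1] (busy ∨ req)) at every j in [2,2]:
  j=2: fails
Fails at j=2 → formula fails.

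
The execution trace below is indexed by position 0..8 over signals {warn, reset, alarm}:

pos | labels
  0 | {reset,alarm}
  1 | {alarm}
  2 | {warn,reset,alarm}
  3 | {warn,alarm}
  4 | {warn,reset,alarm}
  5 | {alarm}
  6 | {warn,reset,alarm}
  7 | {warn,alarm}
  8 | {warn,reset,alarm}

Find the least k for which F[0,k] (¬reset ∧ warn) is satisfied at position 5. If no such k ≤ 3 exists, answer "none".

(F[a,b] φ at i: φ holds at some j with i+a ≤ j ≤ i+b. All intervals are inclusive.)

2

Scan j = 5,6,… for (¬reset ∧ warn):
  j=5: fails
  j=6: fails
  j=7: holds
First hit at j=7, so smallest k = 7-5 = 2.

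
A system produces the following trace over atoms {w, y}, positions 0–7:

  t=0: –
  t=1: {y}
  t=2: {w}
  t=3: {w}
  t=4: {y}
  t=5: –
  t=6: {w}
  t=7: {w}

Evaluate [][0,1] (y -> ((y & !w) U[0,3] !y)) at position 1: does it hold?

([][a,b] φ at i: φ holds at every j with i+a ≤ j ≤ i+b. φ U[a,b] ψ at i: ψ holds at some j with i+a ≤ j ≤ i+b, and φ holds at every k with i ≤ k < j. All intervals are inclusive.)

Check (y -> ((y & !w) U[0,3] !y)) at every j in [1,2]:
  j=1: antecedent true; consequent holds → ✓
  j=2: antecedent false → ✓
All positions satisfy it → formula holds.

True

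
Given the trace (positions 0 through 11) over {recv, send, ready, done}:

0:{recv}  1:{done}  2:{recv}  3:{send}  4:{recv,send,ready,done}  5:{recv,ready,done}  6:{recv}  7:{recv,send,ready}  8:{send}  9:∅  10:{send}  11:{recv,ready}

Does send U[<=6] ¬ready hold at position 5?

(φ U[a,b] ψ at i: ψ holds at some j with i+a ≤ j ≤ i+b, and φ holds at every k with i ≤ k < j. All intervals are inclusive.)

No

Need some j in [5,11] with ¬ready, and send at every k in [5,j-1].
  j=5: ¬ready false.
  j=6: ¬ready holds, but send fails at k=5 → not this j.
  j=7: ¬ready false.
  j=8: ¬ready holds, but send fails at k=5 → not this j.
  j=9: ¬ready holds, but send fails at k=5 → not this j.
  j=10: ¬ready holds, but send fails at k=5 → not this j.
  j=11: ¬ready false.
No j in the window works → until fails.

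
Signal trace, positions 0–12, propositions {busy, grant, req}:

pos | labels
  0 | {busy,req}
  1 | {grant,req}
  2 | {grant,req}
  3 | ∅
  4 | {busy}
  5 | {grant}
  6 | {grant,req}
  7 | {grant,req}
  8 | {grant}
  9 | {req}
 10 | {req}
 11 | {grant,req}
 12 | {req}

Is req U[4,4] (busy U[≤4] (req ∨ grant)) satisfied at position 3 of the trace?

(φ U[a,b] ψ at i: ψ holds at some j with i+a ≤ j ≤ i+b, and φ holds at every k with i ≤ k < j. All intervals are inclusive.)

False

Need some j in [7,7] with (busy U[≤4] (req ∨ grant)), and req at every k in [3,j-1].
  j=7: (busy U[≤4] (req ∨ grant)) holds, but req fails at k=3 → not this j.
No j in the window works → until fails.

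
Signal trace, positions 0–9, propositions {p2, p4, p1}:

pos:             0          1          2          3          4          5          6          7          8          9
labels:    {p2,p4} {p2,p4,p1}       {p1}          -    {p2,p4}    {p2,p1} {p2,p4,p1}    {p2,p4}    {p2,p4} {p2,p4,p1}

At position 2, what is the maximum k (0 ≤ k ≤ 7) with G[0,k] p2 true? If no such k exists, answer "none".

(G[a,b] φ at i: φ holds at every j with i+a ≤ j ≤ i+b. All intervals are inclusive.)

p2 must hold from j=2 onward; find where it first fails.
  j=2: fails → no k works.

none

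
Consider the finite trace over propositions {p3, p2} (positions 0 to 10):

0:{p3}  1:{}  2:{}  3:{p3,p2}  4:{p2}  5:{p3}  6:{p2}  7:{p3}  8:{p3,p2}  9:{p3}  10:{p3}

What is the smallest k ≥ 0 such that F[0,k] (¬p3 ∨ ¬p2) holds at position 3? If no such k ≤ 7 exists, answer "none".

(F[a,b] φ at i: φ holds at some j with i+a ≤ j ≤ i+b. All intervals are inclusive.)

1

Scan j = 3,4,… for (¬p3 ∨ ¬p2):
  j=3: fails
  j=4: holds
First hit at j=4, so smallest k = 4-3 = 1.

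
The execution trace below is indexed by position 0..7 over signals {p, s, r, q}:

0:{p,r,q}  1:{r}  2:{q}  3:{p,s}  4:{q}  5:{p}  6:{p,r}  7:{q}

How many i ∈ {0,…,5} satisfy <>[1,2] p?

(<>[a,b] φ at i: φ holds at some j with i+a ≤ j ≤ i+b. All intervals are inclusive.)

5

Evaluate at each i in [0,5]:
  i=0: ✗ (none in [1,2])
  i=1: ✓ (witness j=3)
  i=2: ✓ (witness j=3)
  i=3: ✓ (witness j=5)
  i=4: ✓ (witness j=5)
  i=5: ✓ (witness j=6)
Positions where it holds: {1, 2, 3, 4, 5} → 5.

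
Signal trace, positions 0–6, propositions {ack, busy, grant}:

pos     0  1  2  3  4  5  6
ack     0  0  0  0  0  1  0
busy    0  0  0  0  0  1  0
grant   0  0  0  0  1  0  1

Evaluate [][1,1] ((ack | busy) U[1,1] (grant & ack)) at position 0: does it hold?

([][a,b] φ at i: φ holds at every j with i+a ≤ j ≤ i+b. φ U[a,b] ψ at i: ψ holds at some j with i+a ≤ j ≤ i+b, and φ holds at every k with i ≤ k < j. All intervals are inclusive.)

No

Check ((ack | busy) U[1,1] (grant & ack)) at every j in [1,1]:
  j=1: fails
Fails at j=1 → formula fails.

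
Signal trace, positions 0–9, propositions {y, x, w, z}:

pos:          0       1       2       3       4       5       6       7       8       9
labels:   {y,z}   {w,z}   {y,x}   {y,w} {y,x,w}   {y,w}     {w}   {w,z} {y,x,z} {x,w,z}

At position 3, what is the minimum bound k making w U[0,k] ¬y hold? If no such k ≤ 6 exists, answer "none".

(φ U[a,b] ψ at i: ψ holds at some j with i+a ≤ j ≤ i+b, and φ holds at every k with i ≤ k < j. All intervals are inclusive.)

3

Need earliest j ≥ 3 with ¬y, and w at every k in [3,j-1].
  j=3: rhs fails.
  j=4: rhs fails.
  j=5: rhs fails.
  j=6: rhs holds; lhs holds on [3,5]. k = 3.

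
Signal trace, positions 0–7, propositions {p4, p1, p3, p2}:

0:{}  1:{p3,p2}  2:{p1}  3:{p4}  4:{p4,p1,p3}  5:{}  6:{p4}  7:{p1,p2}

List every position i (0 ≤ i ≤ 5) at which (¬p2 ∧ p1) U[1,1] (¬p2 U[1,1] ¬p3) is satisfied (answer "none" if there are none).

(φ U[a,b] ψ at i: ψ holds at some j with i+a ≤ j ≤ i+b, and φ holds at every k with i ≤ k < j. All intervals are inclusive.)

Evaluate at each i in [0,5]:
  i=0: ✗ (no rhs in [1,1])
  i=1: ✗ (lhs fails at k=1 before rhs at j=2)
  i=2: ✗ (no rhs in [3,3])
  i=3: ✗ (lhs fails at k=3 before rhs at j=4)
  i=4: ✓ (rhs at j=5; lhs holds on [4,4])
  i=5: ✗ (lhs fails at k=5 before rhs at j=6)

4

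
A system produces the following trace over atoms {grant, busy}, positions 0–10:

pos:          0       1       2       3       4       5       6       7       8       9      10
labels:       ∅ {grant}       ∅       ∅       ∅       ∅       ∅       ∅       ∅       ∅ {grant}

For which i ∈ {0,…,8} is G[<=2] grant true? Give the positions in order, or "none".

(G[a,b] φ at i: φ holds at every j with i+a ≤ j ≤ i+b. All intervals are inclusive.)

none

Evaluate at each i in [0,8]:
  i=0: ✗ (fails at j=0)
  i=1: ✗ (fails at j=2)
  i=2: ✗ (fails at j=2)
  i=3: ✗ (fails at j=3)
  i=4: ✗ (fails at j=4)
  i=5: ✗ (fails at j=5)
  i=6: ✗ (fails at j=6)
  i=7: ✗ (fails at j=7)
  i=8: ✗ (fails at j=8)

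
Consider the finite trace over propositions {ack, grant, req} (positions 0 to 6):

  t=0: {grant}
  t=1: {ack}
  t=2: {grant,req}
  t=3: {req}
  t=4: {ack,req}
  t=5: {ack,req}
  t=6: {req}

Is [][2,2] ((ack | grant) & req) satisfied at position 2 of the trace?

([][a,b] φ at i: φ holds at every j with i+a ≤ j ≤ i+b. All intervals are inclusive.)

True

Check ((ack | grant) & req) at every j in [4,4]:
  j=4: true
All positions satisfy it → formula holds.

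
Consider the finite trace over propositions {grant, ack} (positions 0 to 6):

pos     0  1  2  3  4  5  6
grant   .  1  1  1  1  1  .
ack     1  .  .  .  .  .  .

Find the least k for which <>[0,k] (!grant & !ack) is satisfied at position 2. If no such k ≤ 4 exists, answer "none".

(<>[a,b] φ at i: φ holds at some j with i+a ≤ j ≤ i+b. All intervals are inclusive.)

Scan j = 2,3,… for (!grant & !ack):
  j=2: fails
  j=3: fails
  j=4: fails
  j=5: fails
  j=6: holds
First hit at j=6, so smallest k = 6-2 = 4.

4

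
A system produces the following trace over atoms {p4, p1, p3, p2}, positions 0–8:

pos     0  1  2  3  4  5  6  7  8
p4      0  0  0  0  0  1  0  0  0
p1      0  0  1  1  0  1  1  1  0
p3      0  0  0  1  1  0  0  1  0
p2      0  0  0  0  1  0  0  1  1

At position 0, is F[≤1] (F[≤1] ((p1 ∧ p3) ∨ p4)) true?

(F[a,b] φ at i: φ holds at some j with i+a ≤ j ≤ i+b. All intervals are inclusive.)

False

Check F[≤1] ((p1 ∧ p3) ∨ p4) at each j in [0,1]:
  j=0: fails (none in [0,1])
  j=1: fails (none in [1,2])
No position in the window satisfies it → formula fails.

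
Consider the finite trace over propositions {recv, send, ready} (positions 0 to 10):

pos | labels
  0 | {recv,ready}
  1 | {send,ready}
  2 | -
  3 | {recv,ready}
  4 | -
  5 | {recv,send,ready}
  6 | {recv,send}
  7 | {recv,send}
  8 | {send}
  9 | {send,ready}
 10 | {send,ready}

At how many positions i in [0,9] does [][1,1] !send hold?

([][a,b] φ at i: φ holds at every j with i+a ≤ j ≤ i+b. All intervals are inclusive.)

3

Evaluate at each i in [0,9]:
  i=0: ✗ (fails at j=1)
  i=1: ✓ (all of [2,2])
  i=2: ✓ (all of [3,3])
  i=3: ✓ (all of [4,4])
  i=4: ✗ (fails at j=5)
  i=5: ✗ (fails at j=6)
  i=6: ✗ (fails at j=7)
  i=7: ✗ (fails at j=8)
  i=8: ✗ (fails at j=9)
  i=9: ✗ (fails at j=10)
Positions where it holds: {1, 2, 3} → 3.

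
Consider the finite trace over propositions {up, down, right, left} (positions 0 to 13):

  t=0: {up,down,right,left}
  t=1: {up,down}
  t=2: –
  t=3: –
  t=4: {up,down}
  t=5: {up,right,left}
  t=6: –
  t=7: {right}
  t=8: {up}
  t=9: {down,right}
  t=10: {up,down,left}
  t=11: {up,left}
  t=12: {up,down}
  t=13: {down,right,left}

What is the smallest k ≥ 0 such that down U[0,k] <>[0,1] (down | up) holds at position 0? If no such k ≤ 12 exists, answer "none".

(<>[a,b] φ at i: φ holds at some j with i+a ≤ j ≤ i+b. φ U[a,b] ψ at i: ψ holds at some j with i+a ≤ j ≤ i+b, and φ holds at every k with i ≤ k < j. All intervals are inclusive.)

Need earliest j ≥ 0 with <>[0,1] (down | up), and down at every k in [0,j-1].
  j=0: rhs holds (empty prefix). k = 0.

0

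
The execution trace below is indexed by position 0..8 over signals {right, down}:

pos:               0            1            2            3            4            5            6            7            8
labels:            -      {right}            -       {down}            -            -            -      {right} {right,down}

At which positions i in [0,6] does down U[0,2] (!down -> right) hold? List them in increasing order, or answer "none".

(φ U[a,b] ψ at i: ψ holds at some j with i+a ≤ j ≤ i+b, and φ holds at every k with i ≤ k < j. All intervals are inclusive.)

1, 3

Evaluate at each i in [0,6]:
  i=0: ✗ (lhs fails at k=0 before rhs at j=1)
  i=1: ✓ (rhs at j=1)
  i=2: ✗ (lhs fails at k=2 before rhs at j=3)
  i=3: ✓ (rhs at j=3)
  i=4: ✗ (no rhs in [4,6])
  i=5: ✗ (lhs fails at k=5 before rhs at j=7)
  i=6: ✗ (lhs fails at k=6 before rhs at j=7)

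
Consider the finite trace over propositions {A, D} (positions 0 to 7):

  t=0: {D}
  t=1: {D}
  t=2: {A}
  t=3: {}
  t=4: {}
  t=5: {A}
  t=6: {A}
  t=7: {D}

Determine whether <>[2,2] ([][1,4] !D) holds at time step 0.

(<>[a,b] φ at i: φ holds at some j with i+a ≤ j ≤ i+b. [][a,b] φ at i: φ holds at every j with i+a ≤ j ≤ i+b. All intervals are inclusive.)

Yes

Check [][1,4] !D at each j in [2,2]:
  j=2: holds on [3,6]
Found at j=2 → formula holds.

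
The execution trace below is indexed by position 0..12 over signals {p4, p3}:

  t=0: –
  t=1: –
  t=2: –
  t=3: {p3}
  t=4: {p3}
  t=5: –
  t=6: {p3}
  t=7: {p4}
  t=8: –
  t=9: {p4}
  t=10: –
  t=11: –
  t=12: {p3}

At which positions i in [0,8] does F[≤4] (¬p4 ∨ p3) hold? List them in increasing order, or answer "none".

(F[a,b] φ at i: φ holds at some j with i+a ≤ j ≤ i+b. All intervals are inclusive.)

0, 1, 2, 3, 4, 5, 6, 7, 8

Evaluate at each i in [0,8]:
  i=0: ✓ (witness j=0)
  i=1: ✓ (witness j=1)
  i=2: ✓ (witness j=2)
  i=3: ✓ (witness j=3)
  i=4: ✓ (witness j=4)
  i=5: ✓ (witness j=5)
  i=6: ✓ (witness j=6)
  i=7: ✓ (witness j=8)
  i=8: ✓ (witness j=8)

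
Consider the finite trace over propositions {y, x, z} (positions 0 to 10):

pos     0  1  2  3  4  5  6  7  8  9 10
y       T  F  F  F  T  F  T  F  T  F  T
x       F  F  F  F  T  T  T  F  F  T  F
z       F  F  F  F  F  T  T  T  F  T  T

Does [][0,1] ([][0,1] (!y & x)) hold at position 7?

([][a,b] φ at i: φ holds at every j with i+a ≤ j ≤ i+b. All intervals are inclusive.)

No

Check [][0,1] (!y & x) at every j in [7,8]:
  j=7: fails at 7
  j=8: fails at 8
Fails at j=7 → formula fails.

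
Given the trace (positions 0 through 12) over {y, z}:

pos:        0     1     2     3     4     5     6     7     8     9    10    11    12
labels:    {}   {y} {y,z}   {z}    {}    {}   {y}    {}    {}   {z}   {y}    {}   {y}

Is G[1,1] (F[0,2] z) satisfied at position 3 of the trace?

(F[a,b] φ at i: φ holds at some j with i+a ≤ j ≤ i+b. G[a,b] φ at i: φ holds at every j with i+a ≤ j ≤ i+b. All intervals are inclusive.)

No

Check F[0,2] z at every j in [4,4]:
  j=4: fails (none in [4,6])
Fails at j=4 → formula fails.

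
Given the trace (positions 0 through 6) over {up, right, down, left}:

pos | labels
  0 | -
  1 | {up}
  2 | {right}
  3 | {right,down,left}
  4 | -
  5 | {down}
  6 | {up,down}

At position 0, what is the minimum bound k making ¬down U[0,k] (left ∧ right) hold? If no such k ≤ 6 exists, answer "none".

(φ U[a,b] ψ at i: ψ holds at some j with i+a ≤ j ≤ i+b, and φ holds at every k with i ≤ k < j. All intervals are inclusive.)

Need earliest j ≥ 0 with (left ∧ right), and ¬down at every k in [0,j-1].
  j=0: rhs fails.
  j=1: rhs fails.
  j=2: rhs fails.
  j=3: rhs holds; lhs holds on [0,2]. k = 3.

3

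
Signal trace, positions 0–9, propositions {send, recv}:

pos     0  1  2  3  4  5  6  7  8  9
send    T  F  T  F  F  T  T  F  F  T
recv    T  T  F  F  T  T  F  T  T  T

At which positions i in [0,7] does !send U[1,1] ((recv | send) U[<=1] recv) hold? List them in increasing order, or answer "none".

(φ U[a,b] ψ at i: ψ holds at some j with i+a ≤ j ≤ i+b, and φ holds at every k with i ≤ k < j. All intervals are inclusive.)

Evaluate at each i in [0,7]:
  i=0: ✗ (lhs fails at k=0 before rhs at j=1)
  i=1: ✗ (no rhs in [2,2])
  i=2: ✗ (no rhs in [3,3])
  i=3: ✓ (rhs at j=4; lhs holds on [3,3])
  i=4: ✓ (rhs at j=5; lhs holds on [4,4])
  i=5: ✗ (lhs fails at k=5 before rhs at j=6)
  i=6: ✗ (lhs fails at k=6 before rhs at j=7)
  i=7: ✓ (rhs at j=8; lhs holds on [7,7])

3, 4, 7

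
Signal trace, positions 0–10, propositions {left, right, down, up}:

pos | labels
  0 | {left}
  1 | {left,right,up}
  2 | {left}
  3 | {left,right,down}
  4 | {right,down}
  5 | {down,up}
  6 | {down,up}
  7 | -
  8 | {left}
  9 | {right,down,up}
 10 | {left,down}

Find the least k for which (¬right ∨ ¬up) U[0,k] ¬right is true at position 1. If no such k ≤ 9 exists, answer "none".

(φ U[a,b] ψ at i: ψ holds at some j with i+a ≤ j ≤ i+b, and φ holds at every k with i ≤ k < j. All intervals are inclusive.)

Need earliest j ≥ 1 with ¬right, and (¬right ∨ ¬up) at every k in [1,j-1].
  j=1: rhs fails.
  j=2: rhs holds but lhs fails at k=1.
  j=3: rhs fails.
  j=4: rhs fails.
  j=5: rhs holds but lhs fails at k=1.
  j=6: rhs holds but lhs fails at k=1.
  j=7: rhs holds but lhs fails at k=1.
  j=8: rhs holds but lhs fails at k=1.
  j=9: rhs fails.
  j=10: rhs holds but lhs fails at k=1.
No witness within the range → none.

none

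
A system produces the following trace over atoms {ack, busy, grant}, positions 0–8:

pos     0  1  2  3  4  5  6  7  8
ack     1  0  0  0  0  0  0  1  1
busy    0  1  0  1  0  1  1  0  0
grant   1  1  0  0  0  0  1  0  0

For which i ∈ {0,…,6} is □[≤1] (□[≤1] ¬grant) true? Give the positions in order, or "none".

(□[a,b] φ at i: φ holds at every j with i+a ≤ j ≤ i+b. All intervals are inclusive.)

2, 3

Evaluate at each i in [0,6]:
  i=0: ✗ (fails at j=0)
  i=1: ✗ (fails at j=1)
  i=2: ✓ (all of [2,3])
  i=3: ✓ (all of [3,4])
  i=4: ✗ (fails at j=5)
  i=5: ✗ (fails at j=5)
  i=6: ✗ (fails at j=6)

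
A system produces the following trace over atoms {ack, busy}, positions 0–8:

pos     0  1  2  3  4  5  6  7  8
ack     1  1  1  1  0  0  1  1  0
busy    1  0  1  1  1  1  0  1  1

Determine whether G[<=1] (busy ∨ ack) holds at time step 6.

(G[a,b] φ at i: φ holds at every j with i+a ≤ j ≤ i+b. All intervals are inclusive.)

Check (busy ∨ ack) at every j in [6,7]:
  j=6: true
  j=7: true
All positions satisfy it → formula holds.

Yes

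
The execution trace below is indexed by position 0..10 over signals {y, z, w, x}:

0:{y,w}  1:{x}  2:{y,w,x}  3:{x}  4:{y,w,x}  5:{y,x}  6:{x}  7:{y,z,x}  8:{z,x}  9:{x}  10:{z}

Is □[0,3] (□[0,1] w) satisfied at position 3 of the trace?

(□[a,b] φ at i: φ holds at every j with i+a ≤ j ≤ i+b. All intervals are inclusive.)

No

Check □[0,1] w at every j in [3,6]:
  j=3: fails at 3
  j=4: fails at 5
  j=5: fails at 5
  j=6: fails at 6
Fails at j=3 → formula fails.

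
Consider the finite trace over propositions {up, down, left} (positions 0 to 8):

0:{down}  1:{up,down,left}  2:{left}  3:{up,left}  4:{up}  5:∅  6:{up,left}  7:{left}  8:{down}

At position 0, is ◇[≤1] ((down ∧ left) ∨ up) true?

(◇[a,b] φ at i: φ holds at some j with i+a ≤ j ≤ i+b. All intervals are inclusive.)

Yes

Check ((down ∧ left) ∨ up) at each j in [0,1]:
  j=0: false
  j=1: true
Found at j=1 → formula holds.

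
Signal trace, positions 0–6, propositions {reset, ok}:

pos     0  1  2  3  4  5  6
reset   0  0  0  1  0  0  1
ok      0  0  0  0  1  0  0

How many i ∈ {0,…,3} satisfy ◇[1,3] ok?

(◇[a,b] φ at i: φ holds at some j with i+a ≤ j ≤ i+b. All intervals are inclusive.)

3

Evaluate at each i in [0,3]:
  i=0: ✗ (none in [1,3])
  i=1: ✓ (witness j=4)
  i=2: ✓ (witness j=4)
  i=3: ✓ (witness j=4)
Positions where it holds: {1, 2, 3} → 3.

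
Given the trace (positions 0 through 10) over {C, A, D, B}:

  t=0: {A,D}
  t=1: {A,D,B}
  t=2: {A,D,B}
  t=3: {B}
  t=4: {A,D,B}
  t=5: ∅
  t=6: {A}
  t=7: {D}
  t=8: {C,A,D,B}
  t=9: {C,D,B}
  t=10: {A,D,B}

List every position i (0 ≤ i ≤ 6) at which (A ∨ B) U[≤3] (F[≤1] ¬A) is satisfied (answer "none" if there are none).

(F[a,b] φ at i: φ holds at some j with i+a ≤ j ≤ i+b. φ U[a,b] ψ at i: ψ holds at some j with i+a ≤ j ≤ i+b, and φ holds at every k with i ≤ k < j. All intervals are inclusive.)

Evaluate at each i in [0,6]:
  i=0: ✓ (rhs at j=2; lhs holds on [0,1])
  i=1: ✓ (rhs at j=2; lhs holds on [1,1])
  i=2: ✓ (rhs at j=2)
  i=3: ✓ (rhs at j=3)
  i=4: ✓ (rhs at j=4)
  i=5: ✓ (rhs at j=5)
  i=6: ✓ (rhs at j=6)

0, 1, 2, 3, 4, 5, 6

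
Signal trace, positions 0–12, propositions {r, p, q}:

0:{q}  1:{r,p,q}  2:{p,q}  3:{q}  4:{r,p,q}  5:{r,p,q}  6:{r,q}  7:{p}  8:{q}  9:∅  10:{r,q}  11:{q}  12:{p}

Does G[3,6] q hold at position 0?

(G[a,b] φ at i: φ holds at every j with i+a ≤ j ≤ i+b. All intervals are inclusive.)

Check q at every j in [3,6]:
  j=3: true
  j=4: true
  j=5: true
  j=6: true
All positions satisfy it → formula holds.

Holds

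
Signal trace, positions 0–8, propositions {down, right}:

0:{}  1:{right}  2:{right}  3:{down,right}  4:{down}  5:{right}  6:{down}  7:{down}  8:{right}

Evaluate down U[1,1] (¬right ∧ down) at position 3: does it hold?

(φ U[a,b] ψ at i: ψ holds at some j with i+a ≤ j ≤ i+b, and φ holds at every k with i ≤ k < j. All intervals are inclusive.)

Need some j in [4,4] with (¬right ∧ down), and down at every k in [3,j-1].
  j=4: (¬right ∧ down) holds; down holds at every k in [3,3] → satisfied.

Yes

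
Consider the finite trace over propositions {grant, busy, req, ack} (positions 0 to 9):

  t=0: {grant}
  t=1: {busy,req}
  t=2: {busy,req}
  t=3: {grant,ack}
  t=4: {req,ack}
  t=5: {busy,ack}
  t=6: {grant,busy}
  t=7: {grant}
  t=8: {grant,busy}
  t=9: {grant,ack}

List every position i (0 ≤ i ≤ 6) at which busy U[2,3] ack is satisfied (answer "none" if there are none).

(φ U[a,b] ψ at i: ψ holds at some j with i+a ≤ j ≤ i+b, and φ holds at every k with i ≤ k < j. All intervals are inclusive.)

Evaluate at each i in [0,6]:
  i=0: ✗ (lhs fails at k=0 before rhs at j=3)
  i=1: ✓ (rhs at j=3; lhs holds on [1,2])
  i=2: ✗ (lhs fails at k=3 before rhs at j=4)
  i=3: ✗ (lhs fails at k=3 before rhs at j=5)
  i=4: ✗ (no rhs in [6,7])
  i=5: ✗ (no rhs in [7,8])
  i=6: ✗ (lhs fails at k=7 before rhs at j=9)

1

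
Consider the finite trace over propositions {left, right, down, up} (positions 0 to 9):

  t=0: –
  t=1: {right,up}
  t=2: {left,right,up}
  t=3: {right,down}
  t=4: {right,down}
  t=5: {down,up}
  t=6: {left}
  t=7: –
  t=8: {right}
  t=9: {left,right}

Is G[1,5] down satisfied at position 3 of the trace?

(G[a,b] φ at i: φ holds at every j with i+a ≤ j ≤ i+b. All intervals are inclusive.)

No

Check down at every j in [4,8]:
  j=4: true
  j=5: true
  j=6: false
  j=7: false
  j=8: false
Fails at j=6 → formula fails.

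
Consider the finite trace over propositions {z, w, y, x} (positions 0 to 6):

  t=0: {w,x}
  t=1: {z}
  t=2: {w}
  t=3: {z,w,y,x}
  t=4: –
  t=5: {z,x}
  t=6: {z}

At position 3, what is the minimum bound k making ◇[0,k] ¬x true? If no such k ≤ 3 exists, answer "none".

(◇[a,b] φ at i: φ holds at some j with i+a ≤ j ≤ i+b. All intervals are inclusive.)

Scan j = 3,4,… for ¬x:
  j=3: fails
  j=4: holds
First hit at j=4, so smallest k = 4-3 = 1.

1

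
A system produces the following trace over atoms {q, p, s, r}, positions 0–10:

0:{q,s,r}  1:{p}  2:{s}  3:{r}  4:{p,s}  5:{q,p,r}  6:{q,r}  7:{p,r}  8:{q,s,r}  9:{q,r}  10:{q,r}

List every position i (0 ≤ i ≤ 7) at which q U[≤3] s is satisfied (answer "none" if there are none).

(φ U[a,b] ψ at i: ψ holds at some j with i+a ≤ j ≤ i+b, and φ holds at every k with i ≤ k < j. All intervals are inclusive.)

Evaluate at each i in [0,7]:
  i=0: ✓ (rhs at j=0)
  i=1: ✗ (lhs fails at k=1 before rhs at j=2)
  i=2: ✓ (rhs at j=2)
  i=3: ✗ (lhs fails at k=3 before rhs at j=4)
  i=4: ✓ (rhs at j=4)
  i=5: ✗ (lhs fails at k=7 before rhs at j=8)
  i=6: ✗ (lhs fails at k=7 before rhs at j=8)
  i=7: ✗ (lhs fails at k=7 before rhs at j=8)

0, 2, 4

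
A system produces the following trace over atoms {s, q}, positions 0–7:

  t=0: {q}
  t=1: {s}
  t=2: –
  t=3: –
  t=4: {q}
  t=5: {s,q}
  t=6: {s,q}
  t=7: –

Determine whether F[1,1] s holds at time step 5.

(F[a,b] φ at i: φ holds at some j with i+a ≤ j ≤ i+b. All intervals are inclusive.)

Yes

Check s at each j in [6,6]:
  j=6: true
Found at j=6 → formula holds.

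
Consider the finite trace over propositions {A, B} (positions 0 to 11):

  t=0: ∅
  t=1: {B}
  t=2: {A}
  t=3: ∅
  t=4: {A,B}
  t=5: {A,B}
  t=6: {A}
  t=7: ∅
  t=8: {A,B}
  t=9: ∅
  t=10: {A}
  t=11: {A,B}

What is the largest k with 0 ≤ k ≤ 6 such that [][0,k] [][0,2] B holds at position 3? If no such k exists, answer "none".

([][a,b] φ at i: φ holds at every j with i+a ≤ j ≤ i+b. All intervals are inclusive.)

[][0,2] B must hold from j=3 onward; find where it first fails.
  j=3: fails → no k works.

none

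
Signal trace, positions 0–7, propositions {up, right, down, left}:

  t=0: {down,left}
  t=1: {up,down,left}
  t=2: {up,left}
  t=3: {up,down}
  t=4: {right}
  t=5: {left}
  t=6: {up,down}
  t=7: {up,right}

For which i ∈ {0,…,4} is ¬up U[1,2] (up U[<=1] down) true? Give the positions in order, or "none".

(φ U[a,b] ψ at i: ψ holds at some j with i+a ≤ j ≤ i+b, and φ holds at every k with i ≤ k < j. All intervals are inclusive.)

Evaluate at each i in [0,4]:
  i=0: ✓ (rhs at j=1; lhs holds on [0,0])
  i=1: ✗ (lhs fails at k=1 before rhs at j=2)
  i=2: ✗ (lhs fails at k=2 before rhs at j=3)
  i=3: ✗ (no rhs in [4,5])
  i=4: ✓ (rhs at j=6; lhs holds on [4,5])

0, 4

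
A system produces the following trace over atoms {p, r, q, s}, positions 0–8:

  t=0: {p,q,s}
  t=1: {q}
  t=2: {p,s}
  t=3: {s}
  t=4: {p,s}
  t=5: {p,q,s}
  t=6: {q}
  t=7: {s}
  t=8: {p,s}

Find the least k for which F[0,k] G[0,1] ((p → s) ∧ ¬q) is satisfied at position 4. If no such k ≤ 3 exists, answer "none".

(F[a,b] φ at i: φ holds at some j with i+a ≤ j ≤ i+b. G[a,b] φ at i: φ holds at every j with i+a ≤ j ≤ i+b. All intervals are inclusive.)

3

Scan j = 4,5,… for G[0,1] ((p → s) ∧ ¬q):
  j=4: fails
  j=5: fails
  j=6: fails
  j=7: holds
First hit at j=7, so smallest k = 7-4 = 3.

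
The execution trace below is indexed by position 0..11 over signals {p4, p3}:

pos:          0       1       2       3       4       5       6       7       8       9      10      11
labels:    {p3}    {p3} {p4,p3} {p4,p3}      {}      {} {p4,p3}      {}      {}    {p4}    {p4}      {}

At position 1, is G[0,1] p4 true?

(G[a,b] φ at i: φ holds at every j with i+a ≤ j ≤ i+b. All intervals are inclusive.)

Check p4 at every j in [1,2]:
  j=1: false
  j=2: true
Fails at j=1 → formula fails.

False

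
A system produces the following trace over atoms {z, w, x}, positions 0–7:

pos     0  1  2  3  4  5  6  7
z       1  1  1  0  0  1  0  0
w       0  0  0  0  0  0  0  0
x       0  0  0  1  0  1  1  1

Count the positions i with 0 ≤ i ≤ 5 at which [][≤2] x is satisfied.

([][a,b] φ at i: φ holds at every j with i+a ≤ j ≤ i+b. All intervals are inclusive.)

Evaluate at each i in [0,5]:
  i=0: ✗ (fails at j=0)
  i=1: ✗ (fails at j=1)
  i=2: ✗ (fails at j=2)
  i=3: ✗ (fails at j=4)
  i=4: ✗ (fails at j=4)
  i=5: ✓ (all of [5,7])
Positions where it holds: {5} → 1.

1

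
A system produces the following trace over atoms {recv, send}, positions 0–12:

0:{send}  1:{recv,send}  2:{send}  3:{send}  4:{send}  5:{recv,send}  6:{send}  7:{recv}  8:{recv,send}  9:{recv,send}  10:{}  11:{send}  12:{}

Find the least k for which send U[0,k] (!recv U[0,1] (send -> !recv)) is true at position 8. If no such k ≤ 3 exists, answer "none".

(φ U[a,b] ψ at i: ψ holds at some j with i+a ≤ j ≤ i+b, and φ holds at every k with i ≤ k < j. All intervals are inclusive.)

Need earliest j ≥ 8 with (!recv U[0,1] (send -> !recv)), and send at every k in [8,j-1].
  j=8: rhs fails.
  j=9: rhs fails.
  j=10: rhs holds; lhs holds on [8,9]. k = 2.

2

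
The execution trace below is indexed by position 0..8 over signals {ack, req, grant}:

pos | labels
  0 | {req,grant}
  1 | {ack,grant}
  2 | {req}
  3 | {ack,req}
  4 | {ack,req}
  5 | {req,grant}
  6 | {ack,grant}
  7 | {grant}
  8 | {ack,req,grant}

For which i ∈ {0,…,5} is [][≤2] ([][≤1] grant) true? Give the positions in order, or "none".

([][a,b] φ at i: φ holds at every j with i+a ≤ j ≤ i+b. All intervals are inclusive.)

5

Evaluate at each i in [0,5]:
  i=0: ✗ (fails at j=1)
  i=1: ✗ (fails at j=1)
  i=2: ✗ (fails at j=2)
  i=3: ✗ (fails at j=3)
  i=4: ✗ (fails at j=4)
  i=5: ✓ (all of [5,7])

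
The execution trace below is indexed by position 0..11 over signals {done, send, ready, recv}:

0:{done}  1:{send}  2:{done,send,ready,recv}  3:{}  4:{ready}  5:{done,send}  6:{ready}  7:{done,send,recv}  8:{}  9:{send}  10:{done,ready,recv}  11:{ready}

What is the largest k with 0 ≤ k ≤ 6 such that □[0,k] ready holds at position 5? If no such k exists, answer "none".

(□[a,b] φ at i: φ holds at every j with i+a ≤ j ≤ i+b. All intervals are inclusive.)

none

ready must hold from j=5 onward; find where it first fails.
  j=5: fails → no k works.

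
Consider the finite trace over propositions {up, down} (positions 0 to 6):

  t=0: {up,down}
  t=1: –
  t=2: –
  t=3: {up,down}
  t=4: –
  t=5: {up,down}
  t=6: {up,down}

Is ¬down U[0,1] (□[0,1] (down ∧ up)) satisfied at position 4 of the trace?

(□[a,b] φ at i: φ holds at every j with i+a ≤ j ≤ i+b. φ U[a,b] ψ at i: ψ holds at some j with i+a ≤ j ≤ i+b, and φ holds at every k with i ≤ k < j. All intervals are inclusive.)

Need some j in [4,5] with □[0,1] (down ∧ up), and ¬down at every k in [4,j-1].
  j=4: □[0,1] (down ∧ up) — fails at 4.
  j=5: □[0,1] (down ∧ up) holds; ¬down holds at every k in [4,4] → satisfied.

Holds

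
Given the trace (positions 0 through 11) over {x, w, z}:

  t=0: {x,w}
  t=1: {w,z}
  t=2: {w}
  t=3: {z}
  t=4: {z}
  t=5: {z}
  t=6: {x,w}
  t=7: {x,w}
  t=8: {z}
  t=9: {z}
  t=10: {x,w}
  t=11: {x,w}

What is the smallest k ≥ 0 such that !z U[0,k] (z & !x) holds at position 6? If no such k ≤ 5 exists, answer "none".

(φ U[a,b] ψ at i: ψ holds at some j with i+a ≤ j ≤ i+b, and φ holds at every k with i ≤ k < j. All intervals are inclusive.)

2

Need earliest j ≥ 6 with (z & !x), and !z at every k in [6,j-1].
  j=6: rhs fails.
  j=7: rhs fails.
  j=8: rhs holds; lhs holds on [6,7]. k = 2.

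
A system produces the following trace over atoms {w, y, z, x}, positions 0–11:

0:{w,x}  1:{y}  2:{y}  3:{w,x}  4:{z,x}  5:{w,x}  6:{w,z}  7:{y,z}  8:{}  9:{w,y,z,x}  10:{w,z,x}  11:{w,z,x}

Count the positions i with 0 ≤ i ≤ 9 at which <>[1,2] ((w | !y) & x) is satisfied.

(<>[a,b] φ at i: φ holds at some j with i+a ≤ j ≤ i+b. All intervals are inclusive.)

7

Evaluate at each i in [0,9]:
  i=0: ✗ (none in [1,2])
  i=1: ✓ (witness j=3)
  i=2: ✓ (witness j=3)
  i=3: ✓ (witness j=4)
  i=4: ✓ (witness j=5)
  i=5: ✗ (none in [6,7])
  i=6: ✗ (none in [7,8])
  i=7: ✓ (witness j=9)
  i=8: ✓ (witness j=9)
  i=9: ✓ (witness j=10)
Positions where it holds: {1, 2, 3, 4, 7, 8, 9} → 7.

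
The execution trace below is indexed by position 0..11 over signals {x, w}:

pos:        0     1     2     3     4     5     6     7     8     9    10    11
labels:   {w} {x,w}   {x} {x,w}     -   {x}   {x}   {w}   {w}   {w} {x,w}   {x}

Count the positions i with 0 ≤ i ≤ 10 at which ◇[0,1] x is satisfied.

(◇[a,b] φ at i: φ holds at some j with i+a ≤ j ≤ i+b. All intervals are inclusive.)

9

Evaluate at each i in [0,10]:
  i=0: ✓ (witness j=1)
  i=1: ✓ (witness j=1)
  i=2: ✓ (witness j=2)
  i=3: ✓ (witness j=3)
  i=4: ✓ (witness j=5)
  i=5: ✓ (witness j=5)
  i=6: ✓ (witness j=6)
  i=7: ✗ (none in [7,8])
  i=8: ✗ (none in [8,9])
  i=9: ✓ (witness j=10)
  i=10: ✓ (witness j=10)
Positions where it holds: {0, 1, 2, 3, 4, 5, 6, 9, 10} → 9.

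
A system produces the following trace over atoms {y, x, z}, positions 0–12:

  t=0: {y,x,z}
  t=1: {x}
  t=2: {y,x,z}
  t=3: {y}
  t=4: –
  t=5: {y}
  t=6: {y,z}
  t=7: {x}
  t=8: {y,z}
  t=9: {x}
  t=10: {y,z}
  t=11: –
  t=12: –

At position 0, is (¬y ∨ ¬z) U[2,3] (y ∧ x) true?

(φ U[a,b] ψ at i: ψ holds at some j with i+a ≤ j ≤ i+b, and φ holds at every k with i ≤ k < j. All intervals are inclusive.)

No

Need some j in [2,3] with (y ∧ x), and (¬y ∨ ¬z) at every k in [0,j-1].
  j=2: (y ∧ x) holds, but (¬y ∨ ¬z) fails at k=0 → not this j.
  j=3: (y ∧ x) false.
No j in the window works → until fails.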